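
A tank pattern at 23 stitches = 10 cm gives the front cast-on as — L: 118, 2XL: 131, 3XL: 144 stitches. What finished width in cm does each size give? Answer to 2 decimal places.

L 51.30 cm; 2XL 56.96 cm; 3XL 62.61 cm.

23/10 = 2.3 sts per cm.
L: 118 / 2.3 = 51.304 → 51.30 cm.
2XL: 131 / 2.3 = 56.957 → 56.96 cm.
3XL: 144 / 2.3 = 62.609 → 62.61 cm.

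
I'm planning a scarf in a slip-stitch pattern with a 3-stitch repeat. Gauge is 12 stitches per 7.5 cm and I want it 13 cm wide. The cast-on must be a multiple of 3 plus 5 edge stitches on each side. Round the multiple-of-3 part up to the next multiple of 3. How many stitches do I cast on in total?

12 / 7.5 = 1.6 sts per cm.
13 × 1.6 = 20.80 sts.
Less 10 edge sts → 10.80 for the repeat.
Next multiple of 3: 12.
Add back 10 edge sts → 22.

Cast on 22 stitches.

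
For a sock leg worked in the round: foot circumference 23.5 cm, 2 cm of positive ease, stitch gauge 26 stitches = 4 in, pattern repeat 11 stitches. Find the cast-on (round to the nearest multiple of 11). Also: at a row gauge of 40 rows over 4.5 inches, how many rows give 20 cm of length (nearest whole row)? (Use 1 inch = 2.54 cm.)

Finished = 23.5 + 2 = 25.5 cm.
25.5 cm × 1/2.54 = 10.04 inches.
26/4 = 6.5 sts per in; 10.04 × 6.5 = 65.26 sts.
Nearest multiple of 11 → 66.
20 cm = 7.87 inches; × 8.889 = 69.99 → 70 rows.

Cast on 66 stitches; work 70 rows.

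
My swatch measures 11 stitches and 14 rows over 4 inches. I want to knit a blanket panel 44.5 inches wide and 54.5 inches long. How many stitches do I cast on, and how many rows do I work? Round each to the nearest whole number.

Cast on 122 stitches and work 191 rows.

Stitch gauge = 11/4 = 2.75 sts/in; 44.5 × 2.75 = 122.38 → 122 sts.
Row gauge = 14/4 = 3.5 rows/in; 54.5 × 3.5 = 190.75 → 191 rows.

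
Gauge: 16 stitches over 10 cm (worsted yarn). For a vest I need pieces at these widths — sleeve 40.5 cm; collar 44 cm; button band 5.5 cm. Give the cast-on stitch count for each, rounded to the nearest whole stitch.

sleeve 65; collar 70; button band 9.

Rate = 16/10 = 1.6 sts per cm.
sleeve: 40.5 × 1.6 = 64.80 → 65.
collar: 44 × 1.6 = 70.40 → 70.
button band: 5.5 × 1.6 = 8.80 → 9.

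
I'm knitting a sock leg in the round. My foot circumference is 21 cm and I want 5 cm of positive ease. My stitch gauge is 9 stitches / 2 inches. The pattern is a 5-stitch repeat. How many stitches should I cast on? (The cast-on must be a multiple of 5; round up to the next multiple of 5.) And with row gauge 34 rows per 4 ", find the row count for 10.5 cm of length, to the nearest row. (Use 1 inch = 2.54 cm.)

Cast on 50 stitches; work 35 rows.

Finished = 21 + 5 = 26 cm.
26 cm × 1/2.54 = 10.24 inches.
9/2 = 4.5 sts per in; 10.24 × 4.5 = 46.06 sts.
Next multiple of 5 → 50.
10.5 cm = 4.13 inches; × 8.5 = 35.14 → 35 rows.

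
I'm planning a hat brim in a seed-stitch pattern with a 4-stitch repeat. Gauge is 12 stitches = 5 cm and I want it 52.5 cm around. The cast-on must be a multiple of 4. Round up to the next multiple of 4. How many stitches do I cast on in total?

CO 128 sts.

12 / 5 = 2.4 sts per cm.
52.5 × 2.4 = 126.00 sts.
Next multiple of 4: 128.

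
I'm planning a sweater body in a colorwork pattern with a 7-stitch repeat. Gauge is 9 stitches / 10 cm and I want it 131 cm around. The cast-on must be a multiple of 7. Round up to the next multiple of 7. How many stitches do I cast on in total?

9 / 10 = 0.9 sts per cm.
131 × 0.9 = 117.90 sts.
Next multiple of 7: 119.

CO 119 sts.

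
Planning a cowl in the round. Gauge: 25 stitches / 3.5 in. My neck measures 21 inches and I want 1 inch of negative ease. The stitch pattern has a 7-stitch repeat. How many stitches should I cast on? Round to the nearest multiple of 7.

Finished = 21 − 1 = 20 inches.
25 / 3.5 = 7.143 sts/in.
20 × 7.143 = 142.86 sts.
Nearest multiple of 7: 140.

140 stitches.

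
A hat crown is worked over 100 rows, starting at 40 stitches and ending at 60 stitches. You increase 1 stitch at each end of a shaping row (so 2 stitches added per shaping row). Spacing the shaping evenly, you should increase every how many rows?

Increase every 10th row.

Stitches to add: |60 − 40| = 20.
Shaping rows needed: 20 / 2 = 10.
100 rows / 10 = every 10 rows.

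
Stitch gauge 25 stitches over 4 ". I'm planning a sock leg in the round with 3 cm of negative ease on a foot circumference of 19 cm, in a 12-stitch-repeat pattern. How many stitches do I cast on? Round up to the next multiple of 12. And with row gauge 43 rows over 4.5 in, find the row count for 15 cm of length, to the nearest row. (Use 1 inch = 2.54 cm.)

Cast on 48 stitches; work 56 rows.

Finished = 19 − 3 = 16 cm.
16 cm × 1/2.54 = 6.30 inches.
25/4 = 6.25 sts per in; 6.30 × 6.25 = 39.37 sts.
Next multiple of 12 → 48.
15 cm = 5.91 inches; × 9.556 = 56.43 → 56 rows.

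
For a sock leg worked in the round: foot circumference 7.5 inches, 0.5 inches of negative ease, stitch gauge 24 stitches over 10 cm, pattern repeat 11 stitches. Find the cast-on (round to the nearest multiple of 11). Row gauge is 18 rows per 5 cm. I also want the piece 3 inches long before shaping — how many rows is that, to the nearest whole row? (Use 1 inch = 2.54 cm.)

Finished = 7.5 − 0.5 = 7 inches.
7 inches × 2.54 = 17.78 cm.
24/10 = 2.4 sts per cm; 17.78 × 2.4 = 42.67 sts.
Nearest multiple of 11 → 44.
3 inches = 7.62 cm; × 3.6 = 27.43 → 27 rows.

Cast on 44 stitches; work 27 rows.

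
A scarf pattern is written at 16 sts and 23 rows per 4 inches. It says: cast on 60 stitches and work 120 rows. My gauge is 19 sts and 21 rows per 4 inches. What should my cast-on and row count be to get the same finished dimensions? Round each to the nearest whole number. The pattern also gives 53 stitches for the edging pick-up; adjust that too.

Stitches: 60 × 19/16 = 71.25 → 71.
Rows: 120 × 21/23 = 109.57 → 110.
edging pick-up: 53 × 19/16 = 62.94 → 63.

Cast on 71 stitches; work 110 rows; edging pick-up 63 stitches.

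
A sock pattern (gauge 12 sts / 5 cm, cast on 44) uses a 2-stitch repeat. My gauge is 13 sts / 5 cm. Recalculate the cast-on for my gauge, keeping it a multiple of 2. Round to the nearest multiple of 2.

CO 48 sts.

44 × 13 / 12 = 47.67.
Nearest multiple of 2: 48.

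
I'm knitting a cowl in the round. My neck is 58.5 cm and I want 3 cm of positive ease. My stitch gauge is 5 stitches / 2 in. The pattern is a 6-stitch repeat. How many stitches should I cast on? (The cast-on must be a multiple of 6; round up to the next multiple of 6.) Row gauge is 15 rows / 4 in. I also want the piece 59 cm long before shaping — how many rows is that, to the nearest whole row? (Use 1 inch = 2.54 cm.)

Cast on 66 stitches; work 87 rows.

Finished = 58.5 + 3 = 61.5 cm.
61.5 cm × 1/2.54 = 24.21 inches.
5/2 = 2.5 sts per in; 24.21 × 2.5 = 60.53 sts.
Next multiple of 6 → 66.
59 cm = 23.23 inches; × 3.75 = 87.11 → 87 rows.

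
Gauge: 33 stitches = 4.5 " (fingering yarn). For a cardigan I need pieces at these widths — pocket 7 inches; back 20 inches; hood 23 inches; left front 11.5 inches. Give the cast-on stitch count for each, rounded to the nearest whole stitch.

pocket 51; back 147; hood 169; left front 84.

Rate = 33/4.5 = 7.333 sts per in.
pocket: 7 × 7.333 = 51.33 → 51.
back: 20 × 7.333 = 146.67 → 147.
hood: 23 × 7.333 = 168.67 → 169.
left front: 11.5 × 7.333 = 84.33 → 84.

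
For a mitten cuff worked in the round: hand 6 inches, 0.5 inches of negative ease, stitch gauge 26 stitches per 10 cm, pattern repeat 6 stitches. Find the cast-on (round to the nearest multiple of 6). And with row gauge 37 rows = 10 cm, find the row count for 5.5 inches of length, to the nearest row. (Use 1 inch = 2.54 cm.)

Cast on 36 stitches; work 52 rows.

Finished = 6 − 0.5 = 5.5 inches.
5.5 inches × 2.54 = 13.97 cm.
26/10 = 2.6 sts per cm; 13.97 × 2.6 = 36.32 sts.
Nearest multiple of 6 → 36.
5.5 inches = 13.97 cm; × 3.7 = 51.69 → 52 rows.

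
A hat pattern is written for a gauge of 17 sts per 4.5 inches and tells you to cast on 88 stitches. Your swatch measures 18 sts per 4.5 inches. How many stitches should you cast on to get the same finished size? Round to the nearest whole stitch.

Scale factor = 18 / 17 = 1.059.
88 × 18 / 17 = 93.18 sts.
→ 93 sts.

CO 93 sts.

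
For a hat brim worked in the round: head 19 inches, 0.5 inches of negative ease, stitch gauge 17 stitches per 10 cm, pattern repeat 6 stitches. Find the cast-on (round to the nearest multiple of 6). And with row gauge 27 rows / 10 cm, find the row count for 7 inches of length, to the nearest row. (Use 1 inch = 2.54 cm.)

Cast on 78 stitches; work 48 rows.

Finished = 19 − 0.5 = 18.5 inches.
18.5 inches × 2.54 = 46.99 cm.
17/10 = 1.7 sts per cm; 46.99 × 1.7 = 79.88 sts.
Nearest multiple of 6 → 78.
7 inches = 17.78 cm; × 2.7 = 48.01 → 48 rows.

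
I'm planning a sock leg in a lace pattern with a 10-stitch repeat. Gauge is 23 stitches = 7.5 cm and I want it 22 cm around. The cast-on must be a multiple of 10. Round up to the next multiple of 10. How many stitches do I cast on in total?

70 stitches.

23 / 7.5 = 3.067 sts per cm.
22 × 3.067 = 67.47 sts.
Next multiple of 10: 70.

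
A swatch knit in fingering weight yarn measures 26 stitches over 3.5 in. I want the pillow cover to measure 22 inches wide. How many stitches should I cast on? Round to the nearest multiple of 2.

CO 164 sts.

26 stitches / 3.5 in = 7.429 stitches per inch.
22 × 7.429 = 163.43 stitches.
Round to nearest multiple of 2 → 164.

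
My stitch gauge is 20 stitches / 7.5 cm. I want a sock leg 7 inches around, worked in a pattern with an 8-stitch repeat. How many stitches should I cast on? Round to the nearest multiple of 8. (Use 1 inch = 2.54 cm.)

7 in = 7 × 2.54 = 17.78 cm.
20 / 7.5 = 2.667 sts/cm.
17.78 × 2.667 = 47.41 sts.
→ 48.

Cast on 48 stitches.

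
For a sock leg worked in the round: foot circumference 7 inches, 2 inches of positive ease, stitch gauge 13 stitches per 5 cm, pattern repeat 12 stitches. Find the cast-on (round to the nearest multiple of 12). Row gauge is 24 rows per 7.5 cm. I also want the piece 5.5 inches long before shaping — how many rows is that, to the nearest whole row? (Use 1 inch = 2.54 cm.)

Cast on 60 stitches; work 45 rows.

Finished = 7 + 2 = 9 inches.
9 inches × 2.54 = 22.86 cm.
13/5 = 2.6 sts per cm; 22.86 × 2.6 = 59.44 sts.
Nearest multiple of 12 → 60.
5.5 inches = 13.97 cm; × 3.2 = 44.70 → 45 rows.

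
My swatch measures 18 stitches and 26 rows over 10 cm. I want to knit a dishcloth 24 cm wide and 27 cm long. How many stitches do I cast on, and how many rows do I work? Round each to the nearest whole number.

Stitch gauge = 18/10 = 1.8 sts/cm; 24 × 1.8 = 43.20 → 43 sts.
Row gauge = 26/10 = 2.6 rows/cm; 27 × 2.6 = 70.20 → 70 rows.

Cast on 43 stitches and work 70 rows.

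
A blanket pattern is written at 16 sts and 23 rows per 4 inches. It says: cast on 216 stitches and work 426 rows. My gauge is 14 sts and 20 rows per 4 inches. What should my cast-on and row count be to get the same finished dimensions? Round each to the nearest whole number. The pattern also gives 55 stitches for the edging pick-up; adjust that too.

Cast on 189 stitches; work 370 rows; edging pick-up 48 stitches.

Stitches: 216 × 14/16 = 189.00 → 189.
Rows: 426 × 20/23 = 370.43 → 370.
edging pick-up: 55 × 14/16 = 48.12 → 48.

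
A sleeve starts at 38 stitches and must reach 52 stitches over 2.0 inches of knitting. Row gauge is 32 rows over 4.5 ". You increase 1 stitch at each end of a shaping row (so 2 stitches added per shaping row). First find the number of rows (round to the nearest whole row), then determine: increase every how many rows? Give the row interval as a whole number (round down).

Rows = 2.0 × 7.111 = 14.2 → 14 rows.
Stitches to add: 14 → 7 shaping rows (at 2 st each).
14 / 7 = 2.00 → every 2 rows.

Increase every 2nd row.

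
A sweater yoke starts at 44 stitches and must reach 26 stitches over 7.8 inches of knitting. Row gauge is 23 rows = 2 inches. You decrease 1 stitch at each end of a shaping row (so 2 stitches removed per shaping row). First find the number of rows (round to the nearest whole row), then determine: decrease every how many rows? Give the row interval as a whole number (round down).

Rows = 7.8 × 11.5 = 89.7 → 90 rows.
Stitches to remove: 18 → 9 shaping rows (at 2 st each).
90 / 9 = 10.00 → every 10 rows.

Decrease every 10th row.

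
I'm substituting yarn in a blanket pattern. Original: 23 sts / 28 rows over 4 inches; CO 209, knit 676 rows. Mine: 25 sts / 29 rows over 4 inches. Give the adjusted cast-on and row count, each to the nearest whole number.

Stitches: 209 × 25/23 = 227.17 → 227.
Rows: 676 × 29/28 = 700.14 → 700.

Cast on 227 stitches; work 700 rows.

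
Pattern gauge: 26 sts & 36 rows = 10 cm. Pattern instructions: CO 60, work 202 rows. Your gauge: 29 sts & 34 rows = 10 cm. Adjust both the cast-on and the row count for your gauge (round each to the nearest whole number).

Cast on 67 stitches; work 191 rows.

Stitches: 60 × 29/26 = 66.92 → 67.
Rows: 202 × 34/36 = 190.78 → 191.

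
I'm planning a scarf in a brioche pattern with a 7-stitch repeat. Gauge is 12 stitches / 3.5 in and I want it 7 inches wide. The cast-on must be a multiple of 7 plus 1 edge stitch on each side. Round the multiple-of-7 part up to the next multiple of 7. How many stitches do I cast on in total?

30 stitches.

12 / 3.5 = 3.429 sts per inch.
7 × 3.429 = 24.00 sts.
Less 2 edge sts → 22.00 for the repeat.
Next multiple of 7: 28.
Add back 2 edge sts → 30.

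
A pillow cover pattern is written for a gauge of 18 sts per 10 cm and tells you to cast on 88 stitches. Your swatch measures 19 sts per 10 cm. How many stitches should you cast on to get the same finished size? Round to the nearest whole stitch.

CO 93 sts.

Scale factor = 19 / 18 = 1.056.
88 × 19 / 18 = 92.89 sts.
→ 93 sts.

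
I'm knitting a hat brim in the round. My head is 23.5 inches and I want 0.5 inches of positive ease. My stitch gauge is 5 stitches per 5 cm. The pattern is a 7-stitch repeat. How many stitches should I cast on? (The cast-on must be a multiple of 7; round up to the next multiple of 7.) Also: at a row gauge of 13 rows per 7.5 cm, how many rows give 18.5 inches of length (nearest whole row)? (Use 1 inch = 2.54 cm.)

Finished = 23.5 + 0.5 = 24 inches.
24 inches × 2.54 = 60.96 cm.
5/5 = 1 sts per cm; 60.96 × 1 = 60.96 sts.
Next multiple of 7 → 63.
18.5 inches = 46.99 cm; × 1.733 = 81.45 → 81 rows.

Cast on 63 stitches; work 81 rows.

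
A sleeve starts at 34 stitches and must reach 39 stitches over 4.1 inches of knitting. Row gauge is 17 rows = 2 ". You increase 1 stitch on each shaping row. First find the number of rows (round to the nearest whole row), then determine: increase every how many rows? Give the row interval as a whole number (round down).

Increase every 7th row.

Rows = 4.1 × 8.5 = 34.8 → 35 rows.
Stitches to add: 5 → 5 shaping rows (at 1 st each).
35 / 5 = 7.00 → every 7 rows.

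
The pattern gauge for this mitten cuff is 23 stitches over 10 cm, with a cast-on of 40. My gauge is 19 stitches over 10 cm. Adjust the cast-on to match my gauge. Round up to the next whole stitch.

34 stitches.

Scale factor = 19 / 23 = 0.826.
40 × 19 / 23 = 33.04 sts.
→ 34 sts.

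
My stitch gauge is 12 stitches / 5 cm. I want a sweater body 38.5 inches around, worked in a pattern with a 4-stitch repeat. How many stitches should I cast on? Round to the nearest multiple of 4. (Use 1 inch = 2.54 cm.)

Cast on 236 stitches.

38.5 in = 38.5 × 2.54 = 97.79 cm.
12 / 5 = 2.4 sts/cm.
97.79 × 2.4 = 234.70 sts.
→ 236.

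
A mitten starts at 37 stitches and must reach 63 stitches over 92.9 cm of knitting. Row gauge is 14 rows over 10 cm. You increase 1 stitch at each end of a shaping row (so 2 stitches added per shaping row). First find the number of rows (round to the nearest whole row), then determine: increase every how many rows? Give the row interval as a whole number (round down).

Increase every 10th row.

Rows = 92.9 × 1.4 = 130.1 → 130 rows.
Stitches to add: 26 → 13 shaping rows (at 2 st each).
130 / 13 = 10.00 → every 10 rows.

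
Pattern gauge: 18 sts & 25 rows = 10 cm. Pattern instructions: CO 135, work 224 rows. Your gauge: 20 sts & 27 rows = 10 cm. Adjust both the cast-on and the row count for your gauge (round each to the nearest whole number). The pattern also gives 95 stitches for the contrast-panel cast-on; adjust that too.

Cast on 150 stitches; work 242 rows; contrast-panel cast-on 106 stitches.

Stitches: 135 × 20/18 = 150.00 → 150.
Rows: 224 × 27/25 = 241.92 → 242.
contrast-panel cast-on: 95 × 20/18 = 105.56 → 106.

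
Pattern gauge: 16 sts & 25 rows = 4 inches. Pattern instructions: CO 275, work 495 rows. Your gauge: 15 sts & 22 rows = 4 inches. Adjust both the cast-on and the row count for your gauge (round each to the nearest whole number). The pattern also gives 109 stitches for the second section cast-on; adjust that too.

Cast on 258 stitches; work 436 rows; second section cast-on 102 stitches.

Stitches: 275 × 15/16 = 257.81 → 258.
Rows: 495 × 22/25 = 435.60 → 436.
second section cast-on: 109 × 15/16 = 102.19 → 102.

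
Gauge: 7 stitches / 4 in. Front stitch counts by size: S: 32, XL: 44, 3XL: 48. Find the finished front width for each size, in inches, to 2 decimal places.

7/4 = 1.75 sts per in.
S: 32 / 1.75 = 18.286 → 18.29 in.
XL: 44 / 1.75 = 25.143 → 25.14 in.
3XL: 48 / 1.75 = 27.429 → 27.43 in.

S 18.29 inches; XL 25.14 inches; 3XL 27.43 inches.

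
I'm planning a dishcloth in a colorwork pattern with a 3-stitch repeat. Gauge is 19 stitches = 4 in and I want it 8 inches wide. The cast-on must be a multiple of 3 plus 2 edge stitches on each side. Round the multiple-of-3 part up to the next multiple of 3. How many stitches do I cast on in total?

CO 40 sts.

19 / 4 = 4.75 sts per inch.
8 × 4.75 = 38.00 sts.
Less 4 edge sts → 34.00 for the repeat.
Next multiple of 3: 36.
Add back 4 edge sts → 40.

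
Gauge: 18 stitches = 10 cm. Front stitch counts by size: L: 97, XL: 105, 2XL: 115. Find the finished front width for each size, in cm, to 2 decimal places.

18/10 = 1.8 sts per cm.
L: 97 / 1.8 = 53.889 → 53.89 cm.
XL: 105 / 1.8 = 58.333 → 58.33 cm.
2XL: 115 / 1.8 = 63.889 → 63.89 cm.

L 53.89 cm; XL 58.33 cm; 2XL 63.89 cm.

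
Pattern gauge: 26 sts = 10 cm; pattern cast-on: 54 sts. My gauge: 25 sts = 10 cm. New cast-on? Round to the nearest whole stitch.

Cast on 52 stitches.

Scale factor = 25 / 26 = 0.962.
54 × 25 / 26 = 51.92 sts.
→ 52 sts.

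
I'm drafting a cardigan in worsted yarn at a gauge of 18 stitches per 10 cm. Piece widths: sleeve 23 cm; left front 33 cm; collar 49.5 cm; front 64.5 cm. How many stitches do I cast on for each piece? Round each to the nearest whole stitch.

sleeve 41; left front 59; collar 89; front 116.

Rate = 18/10 = 1.8 sts per cm.
sleeve: 23 × 1.8 = 41.40 → 41.
left front: 33 × 1.8 = 59.40 → 59.
collar: 49.5 × 1.8 = 89.10 → 89.
front: 64.5 × 1.8 = 116.10 → 116.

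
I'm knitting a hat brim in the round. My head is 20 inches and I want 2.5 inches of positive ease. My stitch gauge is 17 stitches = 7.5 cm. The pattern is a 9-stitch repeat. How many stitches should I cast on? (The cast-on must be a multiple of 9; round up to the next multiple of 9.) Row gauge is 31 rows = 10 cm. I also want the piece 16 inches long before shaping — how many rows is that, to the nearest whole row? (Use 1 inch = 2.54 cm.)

Cast on 135 stitches; work 126 rows.

Finished = 20 + 2.5 = 22.5 inches.
22.5 inches × 2.54 = 57.15 cm.
17/7.5 = 2.267 sts per cm; 57.15 × 2.267 = 129.54 sts.
Next multiple of 9 → 135.
16 inches = 40.64 cm; × 3.1 = 125.98 → 126 rows.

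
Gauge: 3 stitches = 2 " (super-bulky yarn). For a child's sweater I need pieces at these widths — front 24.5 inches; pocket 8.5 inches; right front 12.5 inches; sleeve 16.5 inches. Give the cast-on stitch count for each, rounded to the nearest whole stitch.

front 37; pocket 13; right front 19; sleeve 25.

Rate = 3/2 = 1.5 sts per in.
front: 24.5 × 1.5 = 36.75 → 37.
pocket: 8.5 × 1.5 = 12.75 → 13.
right front: 12.5 × 1.5 = 18.75 → 19.
sleeve: 16.5 × 1.5 = 24.75 → 25.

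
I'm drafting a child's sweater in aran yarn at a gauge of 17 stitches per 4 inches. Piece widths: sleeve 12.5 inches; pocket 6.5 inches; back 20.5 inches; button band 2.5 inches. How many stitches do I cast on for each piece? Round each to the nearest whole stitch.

sleeve 53; pocket 28; back 87; button band 11.

Rate = 17/4 = 4.25 sts per in.
sleeve: 12.5 × 4.25 = 53.12 → 53.
pocket: 6.5 × 4.25 = 27.62 → 28.
back: 20.5 × 4.25 = 87.12 → 87.
button band: 2.5 × 4.25 = 10.62 → 11.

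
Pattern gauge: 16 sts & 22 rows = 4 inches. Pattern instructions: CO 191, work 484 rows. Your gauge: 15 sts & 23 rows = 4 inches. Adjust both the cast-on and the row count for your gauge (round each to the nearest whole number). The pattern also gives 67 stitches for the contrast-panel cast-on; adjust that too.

Stitches: 191 × 15/16 = 179.06 → 179.
Rows: 484 × 23/22 = 506.00 → 506.
contrast-panel cast-on: 67 × 15/16 = 62.81 → 63.

Cast on 179 stitches; work 506 rows; contrast-panel cast-on 63 stitches.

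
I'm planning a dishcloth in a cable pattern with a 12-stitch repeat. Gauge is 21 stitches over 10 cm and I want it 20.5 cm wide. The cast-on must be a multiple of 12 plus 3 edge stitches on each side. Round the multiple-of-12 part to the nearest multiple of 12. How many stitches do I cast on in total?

Cast on 42 stitches.

21 / 10 = 2.1 sts per cm.
20.5 × 2.1 = 43.05 sts.
Less 6 edge sts → 37.05 for the repeat.
Nearest multiple of 12: 36.
Add back 6 edge sts → 42.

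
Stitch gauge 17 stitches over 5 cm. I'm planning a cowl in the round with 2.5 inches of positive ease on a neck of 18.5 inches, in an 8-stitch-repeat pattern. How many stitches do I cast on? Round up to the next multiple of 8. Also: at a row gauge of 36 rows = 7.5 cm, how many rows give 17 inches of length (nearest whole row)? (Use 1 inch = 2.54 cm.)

Cast on 184 stitches; work 207 rows.

Finished = 18.5 + 2.5 = 21 inches.
21 inches × 2.54 = 53.34 cm.
17/5 = 3.4 sts per cm; 53.34 × 3.4 = 181.36 sts.
Next multiple of 8 → 184.
17 inches = 43.18 cm; × 4.8 = 207.26 → 207 rows.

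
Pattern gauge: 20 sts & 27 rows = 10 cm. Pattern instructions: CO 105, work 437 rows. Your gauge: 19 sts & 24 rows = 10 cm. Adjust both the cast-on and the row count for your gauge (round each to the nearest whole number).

Cast on 100 stitches; work 388 rows.

Stitches: 105 × 19/20 = 99.75 → 100.
Rows: 437 × 24/27 = 388.44 → 388.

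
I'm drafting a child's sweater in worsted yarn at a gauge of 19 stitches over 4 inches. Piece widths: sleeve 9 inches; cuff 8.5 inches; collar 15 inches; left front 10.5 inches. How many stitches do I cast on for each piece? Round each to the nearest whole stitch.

sleeve 43; cuff 40; collar 71; left front 50.

Rate = 19/4 = 4.75 sts per in.
sleeve: 9 × 4.75 = 42.75 → 43.
cuff: 8.5 × 4.75 = 40.38 → 40.
collar: 15 × 4.75 = 71.25 → 71.
left front: 10.5 × 4.75 = 49.88 → 50.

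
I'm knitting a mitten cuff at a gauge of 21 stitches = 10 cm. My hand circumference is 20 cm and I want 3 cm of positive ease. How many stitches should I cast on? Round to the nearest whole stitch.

Finished = 20 + 3 = 23 cm.
21 / 10 = 2.1 sts per cm.
23.00 × 2.1 = 48.30 sts.
→ 48 sts.

48 stitches.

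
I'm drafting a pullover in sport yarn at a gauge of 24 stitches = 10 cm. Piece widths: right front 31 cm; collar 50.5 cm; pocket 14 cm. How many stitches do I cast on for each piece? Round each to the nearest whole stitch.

Rate = 24/10 = 2.4 sts per cm.
right front: 31 × 2.4 = 74.40 → 74.
collar: 50.5 × 2.4 = 121.20 → 121.
pocket: 14 × 2.4 = 33.60 → 34.

right front 74; collar 121; pocket 34.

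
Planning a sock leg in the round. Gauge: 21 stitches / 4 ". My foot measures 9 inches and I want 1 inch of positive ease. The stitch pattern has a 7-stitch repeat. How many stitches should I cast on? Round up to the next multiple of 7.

56 stitches.

Finished = 9 + 1 = 10 inches.
21 / 4 = 5.25 sts/in.
10 × 5.25 = 52.50 sts.
Next multiple of 7: 56.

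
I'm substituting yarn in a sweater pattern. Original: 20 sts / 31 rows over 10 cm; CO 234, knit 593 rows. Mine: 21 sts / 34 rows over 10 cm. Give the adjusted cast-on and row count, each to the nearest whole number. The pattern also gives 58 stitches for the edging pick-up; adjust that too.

Cast on 246 stitches; work 650 rows; edging pick-up 61 stitches.

Stitches: 234 × 21/20 = 245.70 → 246.
Rows: 593 × 34/31 = 650.39 → 650.
edging pick-up: 58 × 21/20 = 60.90 → 61.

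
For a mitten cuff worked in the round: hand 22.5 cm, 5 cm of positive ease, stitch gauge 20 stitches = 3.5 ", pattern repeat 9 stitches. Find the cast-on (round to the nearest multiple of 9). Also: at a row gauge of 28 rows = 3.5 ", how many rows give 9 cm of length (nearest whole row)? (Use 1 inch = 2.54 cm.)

Finished = 22.5 + 5 = 27.5 cm.
27.5 cm × 1/2.54 = 10.83 inches.
20/3.5 = 5.714 sts per in; 10.83 × 5.714 = 61.87 sts.
Nearest multiple of 9 → 63.
9 cm = 3.54 inches; × 8 = 28.35 → 28 rows.

Cast on 63 stitches; work 28 rows.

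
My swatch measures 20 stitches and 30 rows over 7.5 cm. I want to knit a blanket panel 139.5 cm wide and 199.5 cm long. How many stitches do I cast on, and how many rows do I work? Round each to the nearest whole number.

Stitch gauge = 20/7.5 = 2.667 sts/cm; 139.5 × 2.667 = 372.00 → 372 sts.
Row gauge = 30/7.5 = 4 rows/cm; 199.5 × 4 = 798.00 → 798 rows.

Cast on 372 stitches and work 798 rows.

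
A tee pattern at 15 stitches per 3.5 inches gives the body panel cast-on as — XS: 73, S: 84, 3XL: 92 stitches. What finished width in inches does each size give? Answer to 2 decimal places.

15/3.5 = 4.286 sts per in.
XS: 73 / 4.286 = 17.033 → 17.03 in.
S: 84 / 4.286 = 19.600 → 19.60 in.
3XL: 92 / 4.286 = 21.467 → 21.47 in.

XS 17.03 inches; S 19.60 inches; 3XL 21.47 inches.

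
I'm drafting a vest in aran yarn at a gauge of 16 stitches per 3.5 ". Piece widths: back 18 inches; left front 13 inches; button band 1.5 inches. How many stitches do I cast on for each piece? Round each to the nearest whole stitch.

back 82; left front 59; button band 7.

Rate = 16/3.5 = 4.571 sts per in.
back: 18 × 4.571 = 82.29 → 82.
left front: 13 × 4.571 = 59.43 → 59.
button band: 1.5 × 4.571 = 6.86 → 7.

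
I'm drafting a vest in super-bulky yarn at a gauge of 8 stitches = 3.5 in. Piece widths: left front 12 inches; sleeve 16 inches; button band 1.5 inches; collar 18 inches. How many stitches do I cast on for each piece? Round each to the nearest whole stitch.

left front 27; sleeve 37; button band 3; collar 41.

Rate = 8/3.5 = 2.286 sts per in.
left front: 12 × 2.286 = 27.43 → 27.
sleeve: 16 × 2.286 = 36.57 → 37.
button band: 1.5 × 2.286 = 3.43 → 3.
collar: 18 × 2.286 = 41.14 → 41.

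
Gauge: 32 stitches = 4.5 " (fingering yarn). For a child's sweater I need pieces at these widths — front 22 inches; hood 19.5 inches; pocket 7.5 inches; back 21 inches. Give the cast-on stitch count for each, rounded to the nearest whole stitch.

Rate = 32/4.5 = 7.111 sts per in.
front: 22 × 7.111 = 156.44 → 156.
hood: 19.5 × 7.111 = 138.67 → 139.
pocket: 7.5 × 7.111 = 53.33 → 53.
back: 21 × 7.111 = 149.33 → 149.

front 156; hood 139; pocket 53; back 149.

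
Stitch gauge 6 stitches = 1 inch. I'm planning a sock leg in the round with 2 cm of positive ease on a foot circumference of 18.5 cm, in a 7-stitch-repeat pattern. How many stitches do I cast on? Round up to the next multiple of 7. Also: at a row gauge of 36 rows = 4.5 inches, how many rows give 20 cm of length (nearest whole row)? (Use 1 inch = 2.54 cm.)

Finished = 18.5 + 2 = 20.5 cm.
20.5 cm × 1/2.54 = 8.07 inches.
6/1 = 6 sts per in; 8.07 × 6 = 48.43 sts.
Next multiple of 7 → 49.
20 cm = 7.87 inches; × 8 = 62.99 → 63 rows.

Cast on 49 stitches; work 63 rows.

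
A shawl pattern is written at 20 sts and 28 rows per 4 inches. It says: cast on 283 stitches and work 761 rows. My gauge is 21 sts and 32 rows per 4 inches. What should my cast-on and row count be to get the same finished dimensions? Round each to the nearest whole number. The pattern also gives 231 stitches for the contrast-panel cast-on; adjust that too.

Cast on 297 stitches; work 870 rows; contrast-panel cast-on 243 stitches.

Stitches: 283 × 21/20 = 297.15 → 297.
Rows: 761 × 32/28 = 869.71 → 870.
contrast-panel cast-on: 231 × 21/20 = 242.55 → 243.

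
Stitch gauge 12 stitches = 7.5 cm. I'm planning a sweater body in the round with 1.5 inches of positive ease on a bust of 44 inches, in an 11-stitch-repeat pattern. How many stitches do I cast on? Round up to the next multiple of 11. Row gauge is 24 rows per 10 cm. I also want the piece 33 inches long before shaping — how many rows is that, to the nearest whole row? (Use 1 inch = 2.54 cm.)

Finished = 44 + 1.5 = 45.5 inches.
45.5 inches × 2.54 = 115.57 cm.
12/7.5 = 1.6 sts per cm; 115.57 × 1.6 = 184.91 sts.
Next multiple of 11 → 187.
33 inches = 83.82 cm; × 2.4 = 201.17 → 201 rows.

Cast on 187 stitches; work 201 rows.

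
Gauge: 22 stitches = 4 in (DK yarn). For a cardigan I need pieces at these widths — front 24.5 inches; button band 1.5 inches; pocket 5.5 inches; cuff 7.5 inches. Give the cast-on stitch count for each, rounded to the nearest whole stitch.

front 135; button band 8; pocket 30; cuff 41.

Rate = 22/4 = 5.5 sts per in.
front: 24.5 × 5.5 = 134.75 → 135.
button band: 1.5 × 5.5 = 8.25 → 8.
pocket: 5.5 × 5.5 = 30.25 → 30.
cuff: 7.5 × 5.5 = 41.25 → 41.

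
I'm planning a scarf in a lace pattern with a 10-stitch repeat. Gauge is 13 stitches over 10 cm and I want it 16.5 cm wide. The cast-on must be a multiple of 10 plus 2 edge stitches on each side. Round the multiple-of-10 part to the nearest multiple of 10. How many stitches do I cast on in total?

13 / 10 = 1.3 sts per cm.
16.5 × 1.3 = 21.45 sts.
Less 4 edge sts → 17.45 for the repeat.
Nearest multiple of 10: 20.
Add back 4 edge sts → 24.

24 stitches.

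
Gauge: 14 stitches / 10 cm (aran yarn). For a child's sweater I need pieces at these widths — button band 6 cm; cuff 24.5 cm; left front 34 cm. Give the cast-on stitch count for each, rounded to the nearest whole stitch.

button band 8; cuff 34; left front 48.

Rate = 14/10 = 1.4 sts per cm.
button band: 6 × 1.4 = 8.40 → 8.
cuff: 24.5 × 1.4 = 34.30 → 34.
left front: 34 × 1.4 = 47.60 → 48.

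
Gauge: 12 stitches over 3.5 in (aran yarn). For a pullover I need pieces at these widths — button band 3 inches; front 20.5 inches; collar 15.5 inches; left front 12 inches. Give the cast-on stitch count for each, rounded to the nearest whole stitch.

button band 10; front 70; collar 53; left front 41.

Rate = 12/3.5 = 3.429 sts per in.
button band: 3 × 3.429 = 10.29 → 10.
front: 20.5 × 3.429 = 70.29 → 70.
collar: 15.5 × 3.429 = 53.14 → 53.
left front: 12 × 3.429 = 41.14 → 41.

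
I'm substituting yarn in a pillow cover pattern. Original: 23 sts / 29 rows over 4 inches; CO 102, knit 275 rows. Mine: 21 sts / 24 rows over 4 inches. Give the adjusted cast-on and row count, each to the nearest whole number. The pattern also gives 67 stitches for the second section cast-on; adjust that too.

Stitches: 102 × 21/23 = 93.13 → 93.
Rows: 275 × 24/29 = 227.59 → 228.
second section cast-on: 67 × 21/23 = 61.17 → 61.

Cast on 93 stitches; work 228 rows; second section cast-on 61 stitches.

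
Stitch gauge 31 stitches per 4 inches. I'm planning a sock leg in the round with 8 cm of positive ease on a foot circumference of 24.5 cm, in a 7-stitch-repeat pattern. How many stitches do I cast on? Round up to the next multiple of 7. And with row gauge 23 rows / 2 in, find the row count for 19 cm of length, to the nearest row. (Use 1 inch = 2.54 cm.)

Cast on 105 stitches; work 86 rows.

Finished = 24.5 + 8 = 32.5 cm.
32.5 cm × 1/2.54 = 12.80 inches.
31/4 = 7.75 sts per in; 12.80 × 7.75 = 99.16 sts.
Next multiple of 7 → 105.
19 cm = 7.48 inches; × 11.5 = 86.02 → 86 rows.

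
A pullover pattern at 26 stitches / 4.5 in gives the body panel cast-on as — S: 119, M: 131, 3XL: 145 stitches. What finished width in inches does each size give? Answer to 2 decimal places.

26/4.5 = 5.778 sts per in.
S: 119 / 5.778 = 20.596 → 20.60 in.
M: 131 / 5.778 = 22.673 → 22.67 in.
3XL: 145 / 5.778 = 25.096 → 25.10 in.

S 20.60 inches; M 22.67 inches; 3XL 25.10 inches.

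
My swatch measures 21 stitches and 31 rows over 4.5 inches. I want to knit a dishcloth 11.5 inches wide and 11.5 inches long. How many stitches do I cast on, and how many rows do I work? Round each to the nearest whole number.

Stitch gauge = 21/4.5 = 4.667 sts/in; 11.5 × 4.667 = 53.67 → 54 sts.
Row gauge = 31/4.5 = 6.889 rows/in; 11.5 × 6.889 = 79.22 → 79 rows.

Cast on 54 stitches and work 79 rows.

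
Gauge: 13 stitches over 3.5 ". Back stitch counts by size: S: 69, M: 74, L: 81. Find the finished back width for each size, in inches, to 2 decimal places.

13/3.5 = 3.714 sts per in.
S: 69 / 3.714 = 18.577 → 18.58 in.
M: 74 / 3.714 = 19.923 → 19.92 in.
L: 81 / 3.714 = 21.808 → 21.81 in.

S 18.58 inches; M 19.92 inches; L 21.81 inches.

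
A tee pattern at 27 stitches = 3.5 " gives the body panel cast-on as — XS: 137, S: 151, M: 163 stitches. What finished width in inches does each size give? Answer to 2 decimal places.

27/3.5 = 7.714 sts per in.
XS: 137 / 7.714 = 17.759 → 17.76 in.
S: 151 / 7.714 = 19.574 → 19.57 in.
M: 163 / 7.714 = 21.130 → 21.13 in.

XS 17.76 inches; S 19.57 inches; M 21.13 inches.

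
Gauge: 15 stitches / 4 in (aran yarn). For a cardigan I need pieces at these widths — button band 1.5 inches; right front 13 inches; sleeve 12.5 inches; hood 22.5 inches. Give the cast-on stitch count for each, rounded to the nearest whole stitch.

button band 6; right front 49; sleeve 47; hood 84.

Rate = 15/4 = 3.75 sts per in.
button band: 1.5 × 3.75 = 5.62 → 6.
right front: 13 × 3.75 = 48.75 → 49.
sleeve: 12.5 × 3.75 = 46.88 → 47.
hood: 22.5 × 3.75 = 84.38 → 84.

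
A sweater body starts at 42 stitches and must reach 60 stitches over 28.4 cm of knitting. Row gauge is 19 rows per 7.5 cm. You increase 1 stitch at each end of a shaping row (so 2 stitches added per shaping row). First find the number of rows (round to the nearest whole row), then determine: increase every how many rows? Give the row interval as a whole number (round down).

Increase every 8th row.

Rows = 28.4 × 2.533 = 71.9 → 72 rows.
Stitches to add: 18 → 9 shaping rows (at 2 st each).
72 / 9 = 8.00 → every 8 rows.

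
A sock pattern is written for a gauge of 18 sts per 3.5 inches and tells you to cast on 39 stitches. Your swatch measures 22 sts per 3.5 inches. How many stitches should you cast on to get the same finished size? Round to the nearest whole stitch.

Scale factor = 22 / 18 = 1.222.
39 × 22 / 18 = 47.67 sts.
→ 48 sts.

CO 48 sts.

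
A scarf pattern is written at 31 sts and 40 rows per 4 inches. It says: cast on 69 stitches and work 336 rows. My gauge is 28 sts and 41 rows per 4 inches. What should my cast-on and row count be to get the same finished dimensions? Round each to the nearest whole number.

Stitches: 69 × 28/31 = 62.32 → 62.
Rows: 336 × 41/40 = 344.40 → 344.

Cast on 62 stitches; work 344 rows.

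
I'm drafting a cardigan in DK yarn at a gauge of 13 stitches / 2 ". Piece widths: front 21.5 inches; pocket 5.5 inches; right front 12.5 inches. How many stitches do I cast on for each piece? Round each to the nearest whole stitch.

Rate = 13/2 = 6.5 sts per in.
front: 21.5 × 6.5 = 139.75 → 140.
pocket: 5.5 × 6.5 = 35.75 → 36.
right front: 12.5 × 6.5 = 81.25 → 81.

front 140; pocket 36; right front 81.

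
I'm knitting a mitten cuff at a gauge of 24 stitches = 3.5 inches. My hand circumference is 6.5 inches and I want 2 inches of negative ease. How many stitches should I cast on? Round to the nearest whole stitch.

Finished = 6.5 − 2 = 4.5 in.
24 / 3.5 = 6.857 sts per inch.
4.50 × 6.857 = 30.86 sts.
→ 31 sts.

Cast on 31 stitches.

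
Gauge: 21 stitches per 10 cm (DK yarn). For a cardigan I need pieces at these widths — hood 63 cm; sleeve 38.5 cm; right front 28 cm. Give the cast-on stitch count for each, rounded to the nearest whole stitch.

hood 132; sleeve 81; right front 59.

Rate = 21/10 = 2.1 sts per cm.
hood: 63 × 2.1 = 132.30 → 132.
sleeve: 38.5 × 2.1 = 80.85 → 81.
right front: 28 × 2.1 = 58.80 → 59.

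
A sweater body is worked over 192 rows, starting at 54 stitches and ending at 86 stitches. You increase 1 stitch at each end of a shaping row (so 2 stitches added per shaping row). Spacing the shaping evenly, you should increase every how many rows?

Increase every 12th row.

Stitches to add: |86 − 54| = 32.
Shaping rows needed: 32 / 2 = 16.
192 rows / 16 = every 12 rows.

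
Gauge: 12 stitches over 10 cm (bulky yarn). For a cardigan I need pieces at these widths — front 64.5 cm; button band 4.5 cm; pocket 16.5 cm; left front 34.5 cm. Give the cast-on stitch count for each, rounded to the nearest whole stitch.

Rate = 12/10 = 1.2 sts per cm.
front: 64.5 × 1.2 = 77.40 → 77.
button band: 4.5 × 1.2 = 5.40 → 5.
pocket: 16.5 × 1.2 = 19.80 → 20.
left front: 34.5 × 1.2 = 41.40 → 41.

front 77; button band 5; pocket 20; left front 41.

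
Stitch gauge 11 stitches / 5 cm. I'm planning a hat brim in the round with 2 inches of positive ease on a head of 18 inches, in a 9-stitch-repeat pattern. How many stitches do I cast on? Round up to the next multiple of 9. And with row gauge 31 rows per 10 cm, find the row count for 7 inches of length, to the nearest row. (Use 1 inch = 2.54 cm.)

Finished = 18 + 2 = 20 inches.
20 inches × 2.54 = 50.80 cm.
11/5 = 2.2 sts per cm; 50.80 × 2.2 = 111.76 sts.
Next multiple of 9 → 117.
7 inches = 17.78 cm; × 3.1 = 55.12 → 55 rows.

Cast on 117 stitches; work 55 rows.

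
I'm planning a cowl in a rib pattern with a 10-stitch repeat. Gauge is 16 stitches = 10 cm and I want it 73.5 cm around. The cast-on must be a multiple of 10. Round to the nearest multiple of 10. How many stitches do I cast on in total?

16 / 10 = 1.6 sts per cm.
73.5 × 1.6 = 117.60 sts.
Nearest multiple of 10: 120.

CO 120 sts.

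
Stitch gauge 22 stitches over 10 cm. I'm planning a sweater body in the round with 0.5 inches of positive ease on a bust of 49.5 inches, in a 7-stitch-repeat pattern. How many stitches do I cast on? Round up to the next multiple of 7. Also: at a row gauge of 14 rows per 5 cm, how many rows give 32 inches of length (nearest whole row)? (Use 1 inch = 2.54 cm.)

Finished = 49.5 + 0.5 = 50 inches.
50 inches × 2.54 = 127.00 cm.
22/10 = 2.2 sts per cm; 127.00 × 2.2 = 279.40 sts.
Next multiple of 7 → 280.
32 inches = 81.28 cm; × 2.8 = 227.58 → 228 rows.

Cast on 280 stitches; work 228 rows.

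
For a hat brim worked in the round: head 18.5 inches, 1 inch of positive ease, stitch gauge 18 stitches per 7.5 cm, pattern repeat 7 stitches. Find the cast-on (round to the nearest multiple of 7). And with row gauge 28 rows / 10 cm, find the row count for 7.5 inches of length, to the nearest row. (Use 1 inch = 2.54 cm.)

Cast on 119 stitches; work 53 rows.

Finished = 18.5 + 1 = 19.5 inches.
19.5 inches × 2.54 = 49.53 cm.
18/7.5 = 2.4 sts per cm; 49.53 × 2.4 = 118.87 sts.
Nearest multiple of 7 → 119.
7.5 inches = 19.05 cm; × 2.8 = 53.34 → 53 rows.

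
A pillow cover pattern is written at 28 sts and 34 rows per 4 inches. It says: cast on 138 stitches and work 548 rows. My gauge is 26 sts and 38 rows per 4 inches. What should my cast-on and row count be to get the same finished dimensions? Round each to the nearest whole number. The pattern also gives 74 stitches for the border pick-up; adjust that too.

Stitches: 138 × 26/28 = 128.14 → 128.
Rows: 548 × 38/34 = 612.47 → 612.
border pick-up: 74 × 26/28 = 68.71 → 69.

Cast on 128 stitches; work 612 rows; border pick-up 69 stitches.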